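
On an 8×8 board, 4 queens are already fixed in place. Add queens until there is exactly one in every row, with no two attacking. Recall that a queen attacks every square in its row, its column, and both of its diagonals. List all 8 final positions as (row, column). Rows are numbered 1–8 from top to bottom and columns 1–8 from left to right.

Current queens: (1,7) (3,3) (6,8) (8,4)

(1,7) (2,5) (3,3) (4,1) (5,6) (6,8) (7,2) (8,4)

Row 2: attacked by (1,7)→{6,7,8}; (3,3)→{2,3,4}; (6,8)→{4,8}; (8,4)→{4}. Safe: 1, 5. Place at column 5.
Row 4: attacked by (1,7)→{4,7}; (2,5)→{3,5,7}; (3,3)→{2,3,4}; (6,8)→{6,8}; (8,4)→{4,8}. Safe: 1. Place at column 1.
Row 5: attacked by (1,7)→{3,7}; (2,5)→{2,5,8}; (3,3)→{1,3,5}; (4,1)→{1,2}; (6,8)→{7,8}; (8,4)→{1,4,7}. Safe: 6. Place at column 6.
Row 7: attacked by (1,7)→{1,7}; (2,5)→{5}; (3,3)→{3,7}; (4,1)→{1,4}; (5,6)→{4,6,8}; (6,8)→{7,8}; (8,4)→{3,4,5}. Safe: 2. Place at column 2.
Columns [7, 5, 3, 1, 6, 8, 2, 4], r−c [-6, -3, 0, 3, -1, -2, 5, 4], r+c [8, 7, 6, 5, 11, 14, 9, 12] are all distinct, so no two queens attack.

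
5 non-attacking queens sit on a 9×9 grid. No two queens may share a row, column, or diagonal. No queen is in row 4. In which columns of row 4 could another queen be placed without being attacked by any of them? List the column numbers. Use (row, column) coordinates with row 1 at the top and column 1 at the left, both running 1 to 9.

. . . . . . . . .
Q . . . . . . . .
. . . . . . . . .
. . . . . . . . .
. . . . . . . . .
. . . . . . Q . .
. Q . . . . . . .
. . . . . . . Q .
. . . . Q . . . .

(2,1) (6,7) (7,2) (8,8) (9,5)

columns 6

(2,1) attacks row 4 at column 1 and diagonals 3.
(6,7) attacks row 4 at column 7 and diagonals 5, 9.
(7,2) attacks row 4 at column 2 and diagonals 5.
(8,8) attacks row 4 at column 8 and diagonals 4.
(9,5) attacks row 4 at column 5.
Attacked columns: {1, 2, 3, 4, 5, 7, 8, 9}. Safe: {6}.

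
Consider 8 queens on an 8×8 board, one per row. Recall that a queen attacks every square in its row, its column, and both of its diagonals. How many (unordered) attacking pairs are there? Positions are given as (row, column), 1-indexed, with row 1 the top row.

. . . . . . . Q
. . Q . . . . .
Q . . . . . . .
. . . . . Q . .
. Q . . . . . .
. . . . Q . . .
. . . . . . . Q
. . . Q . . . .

2

Same column: (1,8)–(7,8) (column 8).
Same diagonal: (2,3)–(7,8) (|2−7| = |3−8| = 5).
Total attacking pairs: 2.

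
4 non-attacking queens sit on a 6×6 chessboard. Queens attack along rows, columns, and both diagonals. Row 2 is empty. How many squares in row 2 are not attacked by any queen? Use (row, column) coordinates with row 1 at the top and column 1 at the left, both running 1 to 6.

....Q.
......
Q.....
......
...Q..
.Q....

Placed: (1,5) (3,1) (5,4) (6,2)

1

(1,5) attacks row 2 at column 5 and diagonals 4, 6.
(3,1) attacks row 2 at column 1 and diagonals 2.
(5,4) attacks row 2 at column 4 and diagonals 1.
(6,2) attacks row 2 at column 2 and diagonals 6.
Attacked columns: {1, 2, 4, 5, 6}. Safe: {3}.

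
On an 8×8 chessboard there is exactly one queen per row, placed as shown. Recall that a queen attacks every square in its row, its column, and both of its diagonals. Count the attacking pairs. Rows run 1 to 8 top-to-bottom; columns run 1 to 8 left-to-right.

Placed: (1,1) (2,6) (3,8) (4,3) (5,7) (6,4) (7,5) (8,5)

3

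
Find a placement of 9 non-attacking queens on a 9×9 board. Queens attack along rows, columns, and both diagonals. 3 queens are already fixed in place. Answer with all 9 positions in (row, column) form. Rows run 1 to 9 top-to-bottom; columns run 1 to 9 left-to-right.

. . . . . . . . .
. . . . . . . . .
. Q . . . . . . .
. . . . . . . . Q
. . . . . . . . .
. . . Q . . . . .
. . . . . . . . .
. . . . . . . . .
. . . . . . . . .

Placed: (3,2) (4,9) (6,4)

Row 1: attacked by (3,2)→{2,4}; (4,9)→{6,9}; (6,4)→{4,9}. Safe: 1, 3, 5, 7, 8. Place at column 1.
Row 2: attacked by (1,1)→{1,2}; (3,2)→{1,2,3}; (4,9)→{7,9}; (6,4)→{4,8}. Safe: 5, 6. Place at column 6.
Row 5: attacked by (1,1)→{1,5}; (2,6)→{3,6,9}; (3,2)→{2,4}; (4,9)→{8,9}; (6,4)→{3,4,5}. Safe: 7. Place at column 7.
Row 7: attacked by (1,1)→{1,7}; (2,6)→{1,6}; (3,2)→{2,6}; (4,9)→{6,9}; (5,7)→{5,7,9}; (6,4)→{3,4,5}. Safe: 8. Place at column 8.
Row 8: attacked by (1,1)→{1,8}; (2,6)→{6}; (3,2)→{2,7}; (4,9)→{5,9}; (5,7)→{4,7}; (6,4)→{2,4,6}; (7,8)→{7,8,9}. Safe: 3. Place at column 3.
Row 9: attacked by (1,1)→{1,9}; (2,6)→{6}; (3,2)→{2,8}; (4,9)→{4,9}; (5,7)→{3,7}; (6,4)→{1,4,7}; (7,8)→{6,8}; (8,3)→{2,3,4}. Safe: 5. Place at column 5.
Columns [1, 6, 2, 9, 7, 4, 8, 3, 5], r−c [0, -4, 1, -5, -2, 2, -1, 5, 4], r+c [2, 8, 5, 13, 12, 10, 15, 11, 14] are all distinct, so no two queens attack.

(1,1) (2,6) (3,2) (4,9) (5,7) (6,4) (7,8) (8,3) (9,5)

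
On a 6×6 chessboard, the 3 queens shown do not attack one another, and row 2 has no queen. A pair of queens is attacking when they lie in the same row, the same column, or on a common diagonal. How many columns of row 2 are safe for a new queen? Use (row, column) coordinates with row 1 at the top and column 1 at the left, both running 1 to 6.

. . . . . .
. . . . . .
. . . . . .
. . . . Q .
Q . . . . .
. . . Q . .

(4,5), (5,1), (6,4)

2

(4,5) attacks row 2 at column 5 and diagonals 3.
(5,1) attacks row 2 at column 1 and diagonals 4.
(6,4) attacks row 2 at column 4.
Attacked columns: {1, 3, 4, 5}. Safe: {2, 6}.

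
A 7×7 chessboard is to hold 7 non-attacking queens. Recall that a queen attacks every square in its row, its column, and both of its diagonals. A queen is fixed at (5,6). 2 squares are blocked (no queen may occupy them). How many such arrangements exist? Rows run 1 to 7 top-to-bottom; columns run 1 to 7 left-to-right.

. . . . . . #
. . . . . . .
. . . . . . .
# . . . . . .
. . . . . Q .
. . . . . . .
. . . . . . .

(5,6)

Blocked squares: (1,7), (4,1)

Branch on row 1: col 1 → 1; col 3 → 1; col 4 → 2; col 5 → 1.
Sum: 1 + 1 + 2 + 1 = 5.

5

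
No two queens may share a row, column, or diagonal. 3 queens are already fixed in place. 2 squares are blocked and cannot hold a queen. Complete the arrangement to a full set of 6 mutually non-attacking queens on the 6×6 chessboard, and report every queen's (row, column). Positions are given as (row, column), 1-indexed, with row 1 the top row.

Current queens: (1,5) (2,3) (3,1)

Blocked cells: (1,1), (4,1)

Row 4: attacked by (1,5)→{2,5}; (2,3)→{1,3,5}; (3,1)→{1,2}. Blocked: 1. Safe: 4, 6. Place at column 6.
Row 5: attacked by (1,5)→{1,5}; (2,3)→{3,6}; (3,1)→{1,3}; (4,6)→{5,6}. Safe: 2, 4. Place at column 4.
Row 6: attacked by (1,5)→{5}; (2,3)→{3}; (3,1)→{1,4}; (4,6)→{4,6}; (5,4)→{3,4,5}. Safe: 2. Place at column 2.
Columns [5, 3, 1, 6, 4, 2], r−c [-4, -1, 2, -2, 1, 4], r+c [6, 5, 4, 10, 9, 8] are all distinct, so no two queens attack.

(1,5) (2,3) (3,1) (4,6) (5,4) (6,2)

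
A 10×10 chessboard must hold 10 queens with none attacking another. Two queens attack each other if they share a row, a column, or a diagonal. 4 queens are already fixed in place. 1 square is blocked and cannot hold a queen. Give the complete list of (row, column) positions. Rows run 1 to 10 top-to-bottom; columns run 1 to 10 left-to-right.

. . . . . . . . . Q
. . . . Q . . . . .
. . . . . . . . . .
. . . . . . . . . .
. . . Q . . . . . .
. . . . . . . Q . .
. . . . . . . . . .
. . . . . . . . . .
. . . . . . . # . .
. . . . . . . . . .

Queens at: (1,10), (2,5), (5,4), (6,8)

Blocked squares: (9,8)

(1,10) (2,5) (3,7) (4,2) (5,4) (6,8) (7,1) (8,9) (9,6) (10,3)

Row 3: attacked by (1,10)→{8,10}; (2,5)→{4,5,6}; (5,4)→{2,4,6}; (6,8)→{5,8}. Safe: 1, 3, 7, 9. Place at column 7.
Row 4: attacked by (1,10)→{7,10}; (2,5)→{3,5,7}; (3,7)→{6,7,8}; (5,4)→{3,4,5}; (6,8)→{6,8,10}. Safe: 1, 2, 9. Place at column 2.
Row 7: attacked by (1,10)→{4,10}; (2,5)→{5,10}; (3,7)→{3,7}; (4,2)→{2,5}; (5,4)→{2,4,6}; (6,8)→{7,8,9}. Safe: 1. Place at column 1.
Row 8: attacked by (1,10)→{3,10}; (2,5)→{5}; (3,7)→{2,7}; (4,2)→{2,6}; (5,4)→{1,4,7}; (6,8)→{6,8,10}; (7,1)→{1,2}. Safe: 9. Place at column 9.
Row 9: attacked by (1,10)→{2,10}; (2,5)→{5}; (3,7)→{1,7}; (4,2)→{2,7}; (5,4)→{4,8}; (6,8)→{5,8}; (7,1)→{1,3}; (8,9)→{8,9,10}. Blocked: 8. Safe: 6. Place at column 6.
Row 10: attacked by (1,10)→{1,10}; (2,5)→{5}; (3,7)→{7}; (4,2)→{2,8}; (5,4)→{4,9}; (6,8)→{4,8}; (7,1)→{1,4}; (8,9)→{7,9}; (9,6)→{5,6,7}. Safe: 3. Place at column 3.
Columns [10, 5, 7, 2, 4, 8, 1, 9, 6, 3], r−c [-9, -3, -4, 2, 1, -2, 6, -1, 3, 7], r+c [11, 7, 10, 6, 9, 14, 8, 17, 15, 13] are all distinct, so no two queens attack.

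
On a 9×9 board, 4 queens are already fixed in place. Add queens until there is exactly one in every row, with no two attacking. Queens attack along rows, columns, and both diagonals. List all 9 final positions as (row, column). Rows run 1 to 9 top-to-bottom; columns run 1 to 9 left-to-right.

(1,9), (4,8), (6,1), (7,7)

(1,9) (2,4) (3,6) (4,8) (5,3) (6,1) (7,7) (8,5) (9,2)

Row 2: attacked by (1,9)→{8,9}; (4,8)→{6,8}; (6,1)→{1,5}; (7,7)→{2,7}. Safe: 3, 4. Place at column 4.
Row 3: attacked by (1,9)→{7,9}; (2,4)→{3,4,5}; (4,8)→{7,8,9}; (6,1)→{1,4}; (7,7)→{3,7}. Safe: 2, 6. Place at column 6.
Row 5: attacked by (1,9)→{5,9}; (2,4)→{1,4,7}; (3,6)→{4,6,8}; (4,8)→{7,8,9}; (6,1)→{1,2}; (7,7)→{5,7,9}. Safe: 3. Place at column 3.
Row 8: attacked by (1,9)→{2,9}; (2,4)→{4}; (3,6)→{1,6}; (4,8)→{4,8}; (5,3)→{3,6}; (6,1)→{1,3}; (7,7)→{6,7,8}. Safe: 5. Place at column 5.
Row 9: attacked by (1,9)→{1,9}; (2,4)→{4}; (3,6)→{6}; (4,8)→{3,8}; (5,3)→{3,7}; (6,1)→{1,4}; (7,7)→{5,7,9}; (8,5)→{4,5,6}. Safe: 2. Place at column 2.
Columns [9, 4, 6, 8, 3, 1, 7, 5, 2], r−c [-8, -2, -3, -4, 2, 5, 0, 3, 7], r+c [10, 6, 9, 12, 8, 7, 14, 13, 11] are all distinct, so no two queens attack.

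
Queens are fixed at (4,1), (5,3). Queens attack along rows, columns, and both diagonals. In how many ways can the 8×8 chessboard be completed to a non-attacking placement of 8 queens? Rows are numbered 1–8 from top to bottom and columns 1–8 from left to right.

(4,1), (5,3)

6

Branch on row 1: col 2 → 2; col 5 → 2; col 6 → 2; col 8 → 0.
Sum: 2 + 2 + 2 + 0 = 6.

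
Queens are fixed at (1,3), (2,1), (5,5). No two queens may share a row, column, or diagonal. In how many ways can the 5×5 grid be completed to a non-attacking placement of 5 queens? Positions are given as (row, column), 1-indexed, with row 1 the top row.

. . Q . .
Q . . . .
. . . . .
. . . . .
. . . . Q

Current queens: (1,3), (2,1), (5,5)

Branch on row 3: col 4 → 1.
Sum: 1 = 1.

1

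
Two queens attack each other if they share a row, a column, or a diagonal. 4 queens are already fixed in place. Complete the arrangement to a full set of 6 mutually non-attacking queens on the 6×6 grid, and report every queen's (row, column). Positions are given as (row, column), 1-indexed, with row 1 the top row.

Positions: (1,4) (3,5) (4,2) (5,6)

(1,4) (2,1) (3,5) (4,2) (5,6) (6,3)

Row 2: attacked by (1,4)→{3,4,5}; (3,5)→{4,5,6}; (4,2)→{2,4}; (5,6)→{3,6}. Safe: 1. Place at column 1.
Row 6: attacked by (1,4)→{4}; (2,1)→{1,5}; (3,5)→{2,5}; (4,2)→{2,4}; (5,6)→{5,6}. Safe: 3. Place at column 3.
Columns [4, 1, 5, 2, 6, 3], r−c [-3, 1, -2, 2, -1, 3], r+c [5, 3, 8, 6, 11, 9] are all distinct, so no two queens attack.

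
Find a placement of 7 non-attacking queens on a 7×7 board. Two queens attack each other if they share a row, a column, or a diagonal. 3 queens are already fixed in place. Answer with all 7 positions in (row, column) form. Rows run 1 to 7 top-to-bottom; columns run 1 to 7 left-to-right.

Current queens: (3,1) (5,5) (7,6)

Row 1: attacked by (3,1)→{1,3}; (5,5)→{1,5}; (7,6)→{6}. Safe: 2, 4, 7. Place at column 2.
Row 2: attacked by (1,2)→{1,2,3}; (3,1)→{1,2}; (5,5)→{2,5}; (7,6)→{1,6}. Safe: 4, 7. Place at column 4.
Row 4: attacked by (1,2)→{2,5}; (2,4)→{2,4,6}; (3,1)→{1,2}; (5,5)→{4,5,6}; (7,6)→{3,6}. Safe: 7. Place at column 7.
Row 6: attacked by (1,2)→{2,7}; (2,4)→{4}; (3,1)→{1,4}; (4,7)→{5,7}; (5,5)→{4,5,6}; (7,6)→{5,6,7}. Safe: 3. Place at column 3.
Columns [2, 4, 1, 7, 5, 3, 6], r−c [-1, -2, 2, -3, 0, 3, 1], r+c [3, 6, 4, 11, 10, 9, 13] are all distinct, so no two queens attack.

(1,2) (2,4) (3,1) (4,7) (5,5) (6,3) (7,6)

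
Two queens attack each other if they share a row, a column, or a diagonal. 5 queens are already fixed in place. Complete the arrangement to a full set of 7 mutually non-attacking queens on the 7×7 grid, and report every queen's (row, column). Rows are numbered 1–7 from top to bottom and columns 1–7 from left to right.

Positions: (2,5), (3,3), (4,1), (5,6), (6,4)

(1,7) (2,5) (3,3) (4,1) (5,6) (6,4) (7,2)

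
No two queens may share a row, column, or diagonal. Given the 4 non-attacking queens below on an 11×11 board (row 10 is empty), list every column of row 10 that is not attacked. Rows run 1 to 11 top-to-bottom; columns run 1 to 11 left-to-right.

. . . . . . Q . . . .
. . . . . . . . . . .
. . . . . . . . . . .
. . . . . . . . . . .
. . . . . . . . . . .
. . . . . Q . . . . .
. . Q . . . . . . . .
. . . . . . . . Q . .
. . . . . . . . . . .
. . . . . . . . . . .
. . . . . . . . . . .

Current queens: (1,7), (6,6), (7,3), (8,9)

columns 1, 4, 5, 8

(1,7) attacks row 10 at column 7.
(6,6) attacks row 10 at column 6 and diagonals 2, 10.
(7,3) attacks row 10 at column 3 and diagonals 6.
(8,9) attacks row 10 at column 9 and diagonals 7, 11.
Attacked columns: {2, 3, 6, 7, 9, 10, 11}. Safe: {1, 4, 5, 8}.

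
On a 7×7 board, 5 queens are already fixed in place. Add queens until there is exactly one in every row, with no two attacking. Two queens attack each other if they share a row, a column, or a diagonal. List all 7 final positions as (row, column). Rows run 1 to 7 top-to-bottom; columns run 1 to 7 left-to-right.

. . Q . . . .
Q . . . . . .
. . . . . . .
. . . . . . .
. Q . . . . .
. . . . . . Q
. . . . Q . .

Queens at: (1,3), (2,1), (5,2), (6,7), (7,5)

Row 3: attacked by (1,3)→{1,3,5}; (2,1)→{1,2}; (5,2)→{2,4}; (6,7)→{4,7}; (7,5)→{1,5}. Safe: 6. Place at column 6.
Row 4: attacked by (1,3)→{3,6}; (2,1)→{1,3}; (3,6)→{5,6,7}; (5,2)→{1,2,3}; (6,7)→{5,7}; (7,5)→{2,5}. Safe: 4. Place at column 4.
Columns [3, 1, 6, 4, 2, 7, 5], r−c [-2, 1, -3, 0, 3, -1, 2], r+c [4, 3, 9, 8, 7, 13, 12] are all distinct, so no two queens attack.

(1,3) (2,1) (3,6) (4,4) (5,2) (6,7) (7,5)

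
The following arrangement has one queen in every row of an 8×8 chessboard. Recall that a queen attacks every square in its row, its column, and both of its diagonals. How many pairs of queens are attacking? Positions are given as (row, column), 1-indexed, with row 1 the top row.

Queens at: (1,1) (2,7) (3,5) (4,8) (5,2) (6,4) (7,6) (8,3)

0

All columns are distinct and no two queens satisfy |Δrow| = |Δcol|, so no pair attacks.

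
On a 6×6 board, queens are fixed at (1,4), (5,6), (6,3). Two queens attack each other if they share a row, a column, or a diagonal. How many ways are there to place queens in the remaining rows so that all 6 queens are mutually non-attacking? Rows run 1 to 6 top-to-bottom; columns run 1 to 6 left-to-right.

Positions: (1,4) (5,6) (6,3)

Branch on row 2: col 1 → 1; col 2 → 0.
Sum: 1 + 0 = 1.

1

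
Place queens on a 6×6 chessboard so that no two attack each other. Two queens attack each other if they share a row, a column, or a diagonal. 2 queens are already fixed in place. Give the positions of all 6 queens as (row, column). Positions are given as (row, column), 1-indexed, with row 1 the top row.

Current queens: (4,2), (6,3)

Row 1: attacked by (4,2)→{2,5}; (6,3)→{3}. Safe: 1, 4, 6. Place at column 4.
Row 2: attacked by (1,4)→{3,4,5}; (4,2)→{2,4}; (6,3)→{3}. Safe: 1, 6. Place at column 1.
Row 3: attacked by (1,4)→{2,4,6}; (2,1)→{1,2}; (4,2)→{1,2,3}; (6,3)→{3,6}. Safe: 5. Place at column 5.
Row 5: attacked by (1,4)→{4}; (2,1)→{1,4}; (3,5)→{3,5}; (4,2)→{1,2,3}; (6,3)→{2,3,4}. Safe: 6. Place at column 6.
Columns [4, 1, 5, 2, 6, 3], r−c [-3, 1, -2, 2, -1, 3], r+c [5, 3, 8, 6, 11, 9] are all distinct, so no two queens attack.

(1,4) (2,1) (3,5) (4,2) (5,6) (6,3)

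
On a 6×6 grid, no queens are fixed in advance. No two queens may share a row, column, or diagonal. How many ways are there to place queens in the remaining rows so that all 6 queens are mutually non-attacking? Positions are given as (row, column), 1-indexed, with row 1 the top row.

4

Branch on row 1: col 1 → 0; col 2 → 1; col 3 → 1; col 4 → 1; col 5 → 1; col 6 → 0.
Sum: 0 + 1 + 1 + 1 + 1 + 0 = 4.
(This is the classic 6-queens count.)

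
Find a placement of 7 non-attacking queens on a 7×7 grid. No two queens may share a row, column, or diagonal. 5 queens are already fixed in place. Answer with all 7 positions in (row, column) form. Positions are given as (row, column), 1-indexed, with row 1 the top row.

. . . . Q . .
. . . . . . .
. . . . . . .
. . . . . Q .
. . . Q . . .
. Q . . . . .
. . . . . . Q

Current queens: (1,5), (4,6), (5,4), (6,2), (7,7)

(1,5) (2,3) (3,1) (4,6) (5,4) (6,2) (7,7)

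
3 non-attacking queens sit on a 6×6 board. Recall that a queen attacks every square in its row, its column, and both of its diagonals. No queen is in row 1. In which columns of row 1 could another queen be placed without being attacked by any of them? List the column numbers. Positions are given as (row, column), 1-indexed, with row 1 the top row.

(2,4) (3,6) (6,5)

columns 1, 2

(2,4) attacks row 1 at column 4 and diagonals 3, 5.
(3,6) attacks row 1 at column 6 and diagonals 4.
(6,5) attacks row 1 at column 5.
Attacked columns: {3, 4, 5, 6}. Safe: {1, 2}.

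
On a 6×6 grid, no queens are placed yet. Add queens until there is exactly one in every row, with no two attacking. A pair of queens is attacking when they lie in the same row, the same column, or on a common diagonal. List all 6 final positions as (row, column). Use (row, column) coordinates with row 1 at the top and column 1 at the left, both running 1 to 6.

(1,5) (2,3) (3,1) (4,6) (5,4) (6,2)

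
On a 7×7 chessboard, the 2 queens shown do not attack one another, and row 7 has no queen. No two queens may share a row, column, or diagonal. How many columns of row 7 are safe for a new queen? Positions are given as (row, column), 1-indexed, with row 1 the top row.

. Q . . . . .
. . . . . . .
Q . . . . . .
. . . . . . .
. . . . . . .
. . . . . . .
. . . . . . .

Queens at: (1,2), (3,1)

(1,2) attacks row 7 at column 2.
(3,1) attacks row 7 at column 1 and diagonals 5.
Attacked columns: {1, 2, 5}. Safe: {3, 4, 6, 7}.

4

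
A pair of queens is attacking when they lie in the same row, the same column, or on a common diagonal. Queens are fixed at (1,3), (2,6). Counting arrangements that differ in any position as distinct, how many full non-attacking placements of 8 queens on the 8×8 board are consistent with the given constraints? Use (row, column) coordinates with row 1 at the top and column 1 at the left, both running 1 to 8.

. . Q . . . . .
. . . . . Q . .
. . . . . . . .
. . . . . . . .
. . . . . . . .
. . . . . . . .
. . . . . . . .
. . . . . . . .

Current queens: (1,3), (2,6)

Branch on row 3: col 2 → 3; col 4 → 2; col 8 → 3.
Sum: 3 + 2 + 3 = 8.

8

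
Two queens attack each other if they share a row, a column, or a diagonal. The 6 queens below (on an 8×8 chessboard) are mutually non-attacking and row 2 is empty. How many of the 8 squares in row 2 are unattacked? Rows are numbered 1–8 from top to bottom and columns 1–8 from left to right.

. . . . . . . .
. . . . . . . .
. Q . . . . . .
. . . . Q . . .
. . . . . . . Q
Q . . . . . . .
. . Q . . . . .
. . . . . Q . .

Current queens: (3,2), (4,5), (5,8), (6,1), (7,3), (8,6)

(3,2) attacks row 2 at column 2 and diagonals 1, 3.
(4,5) attacks row 2 at column 5 and diagonals 3, 7.
(5,8) attacks row 2 at column 8 and diagonals 5.
(6,1) attacks row 2 at column 1 and diagonals 5.
(7,3) attacks row 2 at column 3 and diagonals 8.
(8,6) attacks row 2 at column 6.
Attacked columns: {1, 2, 3, 5, 6, 7, 8}. Safe: {4}.

1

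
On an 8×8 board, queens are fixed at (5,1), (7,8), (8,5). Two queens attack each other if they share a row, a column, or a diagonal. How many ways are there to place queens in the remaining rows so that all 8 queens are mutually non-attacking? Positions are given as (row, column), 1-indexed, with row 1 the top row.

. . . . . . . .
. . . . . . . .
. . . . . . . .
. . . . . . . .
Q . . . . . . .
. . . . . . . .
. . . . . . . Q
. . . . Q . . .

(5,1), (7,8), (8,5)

Branch on row 1: col 3 → 1; col 4 → 0; col 6 → 0; col 7 → 1.
Sum: 1 + 0 + 0 + 1 = 2.

2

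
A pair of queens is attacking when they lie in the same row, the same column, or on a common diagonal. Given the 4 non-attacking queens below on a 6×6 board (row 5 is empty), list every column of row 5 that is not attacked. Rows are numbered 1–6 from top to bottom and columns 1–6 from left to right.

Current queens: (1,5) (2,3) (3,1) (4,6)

(1,5) attacks row 5 at column 5 and diagonals 1.
(2,3) attacks row 5 at column 3 and diagonals 6.
(3,1) attacks row 5 at column 1 and diagonals 3.
(4,6) attacks row 5 at column 6 and diagonals 5.
Attacked columns: {1, 3, 5, 6}. Safe: {2, 4}.

columns 2, 4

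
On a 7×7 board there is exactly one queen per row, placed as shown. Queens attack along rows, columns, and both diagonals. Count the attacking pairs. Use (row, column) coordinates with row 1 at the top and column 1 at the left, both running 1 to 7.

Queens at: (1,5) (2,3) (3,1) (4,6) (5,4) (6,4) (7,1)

Same column: (3,1)–(7,1) (column 1); (5,4)–(6,4) (column 4).
Same diagonal: (3,1)–(6,4) (|3−6| = |1−4| = 3); (4,6)–(6,4) (|4−6| = |6−4| = 2).
Total attacking pairs: 4.

4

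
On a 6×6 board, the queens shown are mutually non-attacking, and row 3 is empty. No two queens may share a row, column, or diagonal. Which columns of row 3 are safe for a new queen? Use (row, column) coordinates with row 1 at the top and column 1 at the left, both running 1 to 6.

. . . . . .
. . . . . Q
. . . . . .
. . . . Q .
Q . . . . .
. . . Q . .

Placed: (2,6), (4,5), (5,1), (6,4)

columns 2

(2,6) attacks row 3 at column 6 and diagonals 5.
(4,5) attacks row 3 at column 5 and diagonals 4, 6.
(5,1) attacks row 3 at column 1 and diagonals 3.
(6,4) attacks row 3 at column 4 and diagonals 1.
Attacked columns: {1, 3, 4, 5, 6}. Safe: {2}.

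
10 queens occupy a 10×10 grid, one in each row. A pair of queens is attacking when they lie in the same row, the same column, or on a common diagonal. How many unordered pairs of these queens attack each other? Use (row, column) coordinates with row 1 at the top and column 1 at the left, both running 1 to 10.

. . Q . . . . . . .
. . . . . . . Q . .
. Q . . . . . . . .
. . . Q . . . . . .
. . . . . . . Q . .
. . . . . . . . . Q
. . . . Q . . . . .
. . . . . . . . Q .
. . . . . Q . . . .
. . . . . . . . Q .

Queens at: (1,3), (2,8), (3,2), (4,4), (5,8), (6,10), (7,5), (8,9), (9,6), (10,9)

3

Same column: (2,8)–(5,8) (column 8); (8,9)–(10,9) (column 9).
Same diagonal: (3,2)–(10,9) (|3−10| = |2−9| = 7).
Total attacking pairs: 3.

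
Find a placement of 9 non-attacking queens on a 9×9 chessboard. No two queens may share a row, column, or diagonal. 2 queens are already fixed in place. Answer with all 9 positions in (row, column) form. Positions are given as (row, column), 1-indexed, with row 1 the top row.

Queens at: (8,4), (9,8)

(1,3) (2,9) (3,6) (4,2) (5,5) (6,7) (7,1) (8,4) (9,8)

Row 1: attacked by (8,4)→{4}; (9,8)→{8}. Safe: 1, 2, 3, 5, 6, 7, 9. Place at column 3.
Row 2: attacked by (1,3)→{2,3,4}; (8,4)→{4}; (9,8)→{1,8}. Safe: 5, 6, 7, 9. Place at column 9.
Row 3: attacked by (1,3)→{1,3,5}; (2,9)→{8,9}; (8,4)→{4,9}; (9,8)→{2,8}. Safe: 6, 7. Place at column 6.
Row 4: attacked by (1,3)→{3,6}; (2,9)→{7,9}; (3,6)→{5,6,7}; (8,4)→{4,8}; (9,8)→{3,8}. Safe: 1, 2. Place at column 2.
Row 5: attacked by (1,3)→{3,7}; (2,9)→{6,9}; (3,6)→{4,6,8}; (4,2)→{1,2,3}; (8,4)→{1,4,7}; (9,8)→{4,8}. Safe: 5. Place at column 5.
Row 6: attacked by (1,3)→{3,8}; (2,9)→{5,9}; (3,6)→{3,6,9}; (4,2)→{2,4}; (5,5)→{4,5,6}; (8,4)→{2,4,6}; (9,8)→{5,8}. Safe: 1, 7. Place at column 7.
Row 7: attacked by (1,3)→{3,9}; (2,9)→{4,9}; (3,6)→{2,6}; (4,2)→{2,5}; (5,5)→{3,5,7}; (6,7)→{6,7,8}; (8,4)→{3,4,5}; (9,8)→{6,8}. Safe: 1. Place at column 1.
Columns [3, 9, 6, 2, 5, 7, 1, 4, 8], r−c [-2, -7, -3, 2, 0, -1, 6, 4, 1], r+c [4, 11, 9, 6, 10, 13, 8, 12, 17] are all distinct, so no two queens attack.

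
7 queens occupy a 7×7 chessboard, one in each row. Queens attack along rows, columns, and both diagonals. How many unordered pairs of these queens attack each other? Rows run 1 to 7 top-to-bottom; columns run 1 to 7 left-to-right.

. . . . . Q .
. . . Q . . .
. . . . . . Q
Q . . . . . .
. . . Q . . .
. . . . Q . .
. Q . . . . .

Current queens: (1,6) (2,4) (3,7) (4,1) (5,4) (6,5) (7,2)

3

Same column: (2,4)–(5,4) (column 4).
Same diagonal: (5,4)–(6,5) (|5−6| = |4−5| = 1); (5,4)–(7,2) (|5−7| = |4−2| = 2).
Total attacking pairs: 3.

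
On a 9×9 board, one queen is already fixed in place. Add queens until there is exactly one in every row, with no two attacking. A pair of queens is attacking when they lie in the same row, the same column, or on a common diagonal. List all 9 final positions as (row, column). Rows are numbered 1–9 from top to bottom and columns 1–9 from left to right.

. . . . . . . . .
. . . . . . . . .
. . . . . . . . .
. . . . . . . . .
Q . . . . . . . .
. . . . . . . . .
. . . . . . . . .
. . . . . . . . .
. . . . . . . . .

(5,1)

(1,4) (2,2) (3,9) (4,5) (5,1) (6,8) (7,6) (8,3) (9,7)

Row 1: attacked by (5,1)→{1,5}. Safe: 2, 3, 4, 6, 7, 8, 9. Place at column 4.
Row 2: attacked by (1,4)→{3,4,5}; (5,1)→{1,4}. Safe: 2, 6, 7, 8, 9. Place at column 2.
Row 3: attacked by (1,4)→{2,4,6}; (2,2)→{1,2,3}; (5,1)→{1,3}. Safe: 5, 7, 8, 9. Place at column 9.
Row 4: attacked by (1,4)→{1,4,7}; (2,2)→{2,4}; (3,9)→{8,9}; (5,1)→{1,2}. Safe: 3, 5, 6. Place at column 5.
Row 6: attacked by (1,4)→{4,9}; (2,2)→{2,6}; (3,9)→{6,9}; (4,5)→{3,5,7}; (5,1)→{1,2}. Safe: 8. Place at column 8.
Row 7: attacked by (1,4)→{4}; (2,2)→{2,7}; (3,9)→{5,9}; (4,5)→{2,5,8}; (5,1)→{1,3}; (6,8)→{7,8,9}. Safe: 6. Place at column 6.
Row 8: attacked by (1,4)→{4}; (2,2)→{2,8}; (3,9)→{4,9}; (4,5)→{1,5,9}; (5,1)→{1,4}; (6,8)→{6,8}; (7,6)→{5,6,7}. Safe: 3. Place at column 3.
Row 9: attacked by (1,4)→{4}; (2,2)→{2,9}; (3,9)→{3,9}; (4,5)→{5}; (5,1)→{1,5}; (6,8)→{5,8}; (7,6)→{4,6,8}; (8,3)→{2,3,4}. Safe: 7. Place at column 7.
Columns [4, 2, 9, 5, 1, 8, 6, 3, 7], r−c [-3, 0, -6, -1, 4, -2, 1, 5, 2], r+c [5, 4, 12, 9, 6, 14, 13, 11, 16] are all distinct, so no two queens attack.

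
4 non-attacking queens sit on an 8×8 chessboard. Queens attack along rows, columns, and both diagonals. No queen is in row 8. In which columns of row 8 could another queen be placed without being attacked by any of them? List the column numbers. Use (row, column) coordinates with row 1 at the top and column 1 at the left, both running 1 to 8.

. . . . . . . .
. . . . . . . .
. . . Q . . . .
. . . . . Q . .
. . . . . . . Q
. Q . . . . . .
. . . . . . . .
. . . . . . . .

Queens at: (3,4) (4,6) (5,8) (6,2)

(3,4) attacks row 8 at column 4.
(4,6) attacks row 8 at column 6 and diagonals 2.
(5,8) attacks row 8 at column 8 and diagonals 5.
(6,2) attacks row 8 at column 2 and diagonals 4.
Attacked columns: {2, 4, 5, 6, 8}. Safe: {1, 3, 7}.

columns 1, 3, 7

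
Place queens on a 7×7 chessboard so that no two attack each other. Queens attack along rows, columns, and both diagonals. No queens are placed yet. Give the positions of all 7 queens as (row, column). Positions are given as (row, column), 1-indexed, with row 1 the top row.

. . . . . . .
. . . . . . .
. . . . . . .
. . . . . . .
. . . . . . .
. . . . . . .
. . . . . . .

Row 1: Safe: 1, 2, 3, 4, 5, 6, 7. Place at column 1.
Row 2: attacked by (1,1)→{1,2}. Safe: 3, 4, 5, 6, 7. Place at column 6.
Row 3: attacked by (1,1)→{1,3}; (2,6)→{5,6,7}. Safe: 2, 4. Place at column 4.
Row 4: attacked by (1,1)→{1,4}; (2,6)→{4,6}; (3,4)→{3,4,5}. Safe: 2, 7. Place at column 2.
Row 5: attacked by (1,1)→{1,5}; (2,6)→{3,6}; (3,4)→{2,4,6}; (4,2)→{1,2,3}. Safe: 7. Place at column 7.
Row 6: attacked by (1,1)→{1,6}; (2,6)→{2,6}; (3,4)→{1,4,7}; (4,2)→{2,4}; (5,7)→{6,7}. Safe: 3, 5. Place at column 5.
Row 7: attacked by (1,1)→{1,7}; (2,6)→{1,6}; (3,4)→{4}; (4,2)→{2,5}; (5,7)→{5,7}; (6,5)→{4,5,6}. Safe: 3. Place at column 3.
Columns [1, 6, 4, 2, 7, 5, 3], r−c [0, -4, -1, 2, -2, 1, 4], r+c [2, 8, 7, 6, 12, 11, 10] are all distinct, so no two queens attack.

(1,1) (2,6) (3,4) (4,2) (5,7) (6,5) (7,3)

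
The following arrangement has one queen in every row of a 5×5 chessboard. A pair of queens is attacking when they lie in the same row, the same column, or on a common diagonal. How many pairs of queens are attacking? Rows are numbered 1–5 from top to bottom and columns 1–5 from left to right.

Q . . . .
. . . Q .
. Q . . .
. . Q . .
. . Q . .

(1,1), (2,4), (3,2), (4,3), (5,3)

2

Same column: (4,3)–(5,3) (column 3).
Same diagonal: (3,2)–(4,3) (|3−4| = |2−3| = 1).
Total attacking pairs: 2.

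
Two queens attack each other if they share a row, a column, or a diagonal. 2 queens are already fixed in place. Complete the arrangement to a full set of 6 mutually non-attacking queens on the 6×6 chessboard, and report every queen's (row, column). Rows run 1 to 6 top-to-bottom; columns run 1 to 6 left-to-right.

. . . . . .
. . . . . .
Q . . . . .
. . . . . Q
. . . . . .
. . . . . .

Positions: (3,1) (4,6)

Row 1: attacked by (3,1)→{1,3}; (4,6)→{3,6}. Safe: 2, 4, 5. Place at column 5.
Row 2: attacked by (1,5)→{4,5,6}; (3,1)→{1,2}; (4,6)→{4,6}. Safe: 3. Place at column 3.
Row 5: attacked by (1,5)→{1,5}; (2,3)→{3,6}; (3,1)→{1,3}; (4,6)→{5,6}. Safe: 2, 4. Place at column 4.
Row 6: attacked by (1,5)→{5}; (2,3)→{3}; (3,1)→{1,4}; (4,6)→{4,6}; (5,4)→{3,4,5}. Safe: 2. Place at column 2.
Columns [5, 3, 1, 6, 4, 2], r−c [-4, -1, 2, -2, 1, 4], r+c [6, 5, 4, 10, 9, 8] are all distinct, so no two queens attack.

(1,5) (2,3) (3,1) (4,6) (5,4) (6,2)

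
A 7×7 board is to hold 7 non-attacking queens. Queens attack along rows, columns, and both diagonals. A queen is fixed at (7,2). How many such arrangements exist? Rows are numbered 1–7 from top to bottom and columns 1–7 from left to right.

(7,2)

7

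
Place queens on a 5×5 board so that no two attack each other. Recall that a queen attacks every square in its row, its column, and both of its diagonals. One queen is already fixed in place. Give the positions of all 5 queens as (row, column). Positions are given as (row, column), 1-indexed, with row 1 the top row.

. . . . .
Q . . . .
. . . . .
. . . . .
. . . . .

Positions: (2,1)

Row 1: attacked by (2,1)→{1,2}. Safe: 3, 4, 5. Place at column 3.
Row 3: attacked by (1,3)→{1,3,5}; (2,1)→{1,2}. Safe: 4. Place at column 4.
Row 4: attacked by (1,3)→{3}; (2,1)→{1,3}; (3,4)→{3,4,5}. Safe: 2. Place at column 2.
Row 5: attacked by (1,3)→{3}; (2,1)→{1,4}; (3,4)→{2,4}; (4,2)→{1,2,3}. Safe: 5. Place at column 5.
Columns [3, 1, 4, 2, 5], r−c [-2, 1, -1, 2, 0], r+c [4, 3, 7, 6, 10] are all distinct, so no two queens attack.

(1,3) (2,1) (3,4) (4,2) (5,5)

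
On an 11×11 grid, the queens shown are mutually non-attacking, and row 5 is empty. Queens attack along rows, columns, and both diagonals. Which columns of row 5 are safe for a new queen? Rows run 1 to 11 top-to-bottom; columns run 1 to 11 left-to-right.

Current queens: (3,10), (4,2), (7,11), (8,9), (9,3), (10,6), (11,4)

(3,10) attacks row 5 at column 10 and diagonals 8.
(4,2) attacks row 5 at column 2 and diagonals 1, 3.
(7,11) attacks row 5 at column 11 and diagonals 9.
(8,9) attacks row 5 at column 9 and diagonals 6.
(9,3) attacks row 5 at column 3 and diagonals 7.
(10,6) attacks row 5 at column 6 and diagonals 1, 11.
(11,4) attacks row 5 at column 4 and diagonals 10.
Attacked columns: {1, 2, 3, 4, 6, 7, 8, 9, 10, 11}. Safe: {5}.

columns 5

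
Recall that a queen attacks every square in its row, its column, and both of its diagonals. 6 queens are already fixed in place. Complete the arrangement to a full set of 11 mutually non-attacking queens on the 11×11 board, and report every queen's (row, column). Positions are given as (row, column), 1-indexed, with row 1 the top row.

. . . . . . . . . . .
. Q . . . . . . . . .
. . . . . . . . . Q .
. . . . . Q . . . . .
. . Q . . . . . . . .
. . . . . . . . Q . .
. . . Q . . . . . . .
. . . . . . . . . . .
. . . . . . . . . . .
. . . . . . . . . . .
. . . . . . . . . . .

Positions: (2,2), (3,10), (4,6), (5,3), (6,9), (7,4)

Row 1: attacked by (2,2)→{1,2,3}; (3,10)→{8,10}; (4,6)→{3,6,9}; (5,3)→{3,7}; (6,9)→{4,9}; (7,4)→{4,10}. Safe: 5, 11. Place at column 5.
Row 8: attacked by (1,5)→{5}; (2,2)→{2,8}; (3,10)→{5,10}; (4,6)→{2,6,10}; (5,3)→{3,6}; (6,9)→{7,9,11}; (7,4)→{3,4,5}. Safe: 1. Place at column 1.
Row 9: attacked by (1,5)→{5}; (2,2)→{2,9}; (3,10)→{4,10}; (4,6)→{1,6,11}; (5,3)→{3,7}; (6,9)→{6,9}; (7,4)→{2,4,6}; (8,1)→{1,2}. Safe: 8. Place at column 8.
Row 10: attacked by (1,5)→{5}; (2,2)→{2,10}; (3,10)→{3,10}; (4,6)→{6}; (5,3)→{3,8}; (6,9)→{5,9}; (7,4)→{1,4,7}; (8,1)→{1,3}; (9,8)→{7,8,9}. Safe: 11. Place at column 11.
Row 11: attacked by (1,5)→{5}; (2,2)→{2,11}; (3,10)→{2,10}; (4,6)→{6}; (5,3)→{3,9}; (6,9)→{4,9}; (7,4)→{4,8}; (8,1)→{1,4}; (9,8)→{6,8,10}; (10,11)→{10,11}. Safe: 7. Place at column 7.
Columns [5, 2, 10, 6, 3, 9, 4, 1, 8, 11, 7], r−c [-4, 0, -7, -2, 2, -3, 3, 7, 1, -1, 4], r+c [6, 4, 13, 10, 8, 15, 11, 9, 17, 21, 18] are all distinct, so no two queens attack.

(1,5) (2,2) (3,10) (4,6) (5,3) (6,9) (7,4) (8,1) (9,8) (10,11) (11,7)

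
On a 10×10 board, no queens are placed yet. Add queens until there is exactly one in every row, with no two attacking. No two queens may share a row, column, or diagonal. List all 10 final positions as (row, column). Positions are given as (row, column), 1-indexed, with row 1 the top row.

Row 1: Safe: 1, 2, 3, 4, 5, 6, 7, 8, 9, 10. Place at column 3.
Row 2: attacked by (1,3)→{2,3,4}. Safe: 1, 5, 6, 7, 8, 9, 10. Place at column 1.
Row 3: attacked by (1,3)→{1,3,5}; (2,1)→{1,2}. Safe: 4, 6, 7, 8, 9, 10. Place at column 6.
Row 4: attacked by (1,3)→{3,6}; (2,1)→{1,3}; (3,6)→{5,6,7}. Safe: 2, 4, 8, 9, 10. Place at column 9.
Row 5: attacked by (1,3)→{3,7}; (2,1)→{1,4}; (3,6)→{4,6,8}; (4,9)→{8,9,10}. Safe: 2, 5. Place at column 5.
Row 6: attacked by (1,3)→{3,8}; (2,1)→{1,5}; (3,6)→{3,6,9}; (4,9)→{7,9}; (5,5)→{4,5,6}. Safe: 2, 10. Place at column 10.
Row 7: attacked by (1,3)→{3,9}; (2,1)→{1,6}; (3,6)→{2,6,10}; (4,9)→{6,9}; (5,5)→{3,5,7}; (6,10)→{9,10}. Safe: 4, 8. Place at column 8.
Row 8: attacked by (1,3)→{3,10}; (2,1)→{1,7}; (3,6)→{1,6}; (4,9)→{5,9}; (5,5)→{2,5,8}; (6,10)→{8,10}; (7,8)→{7,8,9}. Safe: 4. Place at column 4.
Row 9: attacked by (1,3)→{3}; (2,1)→{1,8}; (3,6)→{6}; (4,9)→{4,9}; (5,5)→{1,5,9}; (6,10)→{7,10}; (7,8)→{6,8,10}; (8,4)→{3,4,5}. Safe: 2. Place at column 2.
Row 10: attacked by (1,3)→{3}; (2,1)→{1,9}; (3,6)→{6}; (4,9)→{3,9}; (5,5)→{5,10}; (6,10)→{6,10}; (7,8)→{5,8}; (8,4)→{2,4,6}; (9,2)→{1,2,3}. Safe: 7. Place at column 7.
Columns [3, 1, 6, 9, 5, 10, 8, 4, 2, 7], r−c [-2, 1, -3, -5, 0, -4, -1, 4, 7, 3], r+c [4, 3, 9, 13, 10, 16, 15, 12, 11, 17] are all distinct, so no two queens attack.

(1,3) (2,1) (3,6) (4,9) (5,5) (6,10) (7,8) (8,4) (9,2) (10,7)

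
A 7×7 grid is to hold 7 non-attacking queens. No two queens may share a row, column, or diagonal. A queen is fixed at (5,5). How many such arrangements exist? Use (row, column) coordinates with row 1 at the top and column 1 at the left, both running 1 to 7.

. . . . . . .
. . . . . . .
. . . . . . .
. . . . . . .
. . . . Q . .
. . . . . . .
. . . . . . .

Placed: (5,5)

Branch on row 1: col 2 → 1; col 3 → 2; col 4 → 1; col 6 → 1; col 7 → 1.
Sum: 1 + 2 + 1 + 1 + 1 = 6.

6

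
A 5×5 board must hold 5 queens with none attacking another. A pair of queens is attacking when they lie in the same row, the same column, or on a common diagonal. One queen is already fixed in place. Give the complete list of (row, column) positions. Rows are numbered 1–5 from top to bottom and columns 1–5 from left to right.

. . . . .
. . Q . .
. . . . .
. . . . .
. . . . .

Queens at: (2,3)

(1,1) (2,3) (3,5) (4,2) (5,4)

Row 1: attacked by (2,3)→{2,3,4}. Safe: 1, 5. Place at column 1.
Row 3: attacked by (1,1)→{1,3}; (2,3)→{2,3,4}. Safe: 5. Place at column 5.
Row 4: attacked by (1,1)→{1,4}; (2,3)→{1,3,5}; (3,5)→{4,5}. Safe: 2. Place at column 2.
Row 5: attacked by (1,1)→{1,5}; (2,3)→{3}; (3,5)→{3,5}; (4,2)→{1,2,3}. Safe: 4. Place at column 4.
Columns [1, 3, 5, 2, 4], r−c [0, -1, -2, 2, 1], r+c [2, 5, 8, 6, 9] are all distinct, so no two queens attack.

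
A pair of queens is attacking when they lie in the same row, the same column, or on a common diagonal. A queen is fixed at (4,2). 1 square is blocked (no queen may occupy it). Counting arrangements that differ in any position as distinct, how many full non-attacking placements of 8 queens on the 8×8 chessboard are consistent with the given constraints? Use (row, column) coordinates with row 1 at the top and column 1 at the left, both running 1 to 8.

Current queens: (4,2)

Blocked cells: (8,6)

Branch on row 1: col 1 → 0; col 3 → 2; col 4 → 2; col 6 → 3; col 7 → 1; col 8 → 0.
Sum: 0 + 2 + 2 + 3 + 1 + 0 = 8.

8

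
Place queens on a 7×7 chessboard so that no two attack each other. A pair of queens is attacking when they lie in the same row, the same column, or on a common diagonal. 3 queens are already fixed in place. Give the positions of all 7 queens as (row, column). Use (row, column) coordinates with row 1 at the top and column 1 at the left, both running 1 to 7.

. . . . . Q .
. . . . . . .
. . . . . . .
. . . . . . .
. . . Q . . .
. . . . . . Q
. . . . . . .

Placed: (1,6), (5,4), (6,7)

Row 2: attacked by (1,6)→{5,6,7}; (5,4)→{1,4,7}; (6,7)→{3,7}. Safe: 2. Place at column 2.
Row 3: attacked by (1,6)→{4,6}; (2,2)→{1,2,3}; (5,4)→{2,4,6}; (6,7)→{4,7}. Safe: 5. Place at column 5.
Row 4: attacked by (1,6)→{3,6}; (2,2)→{2,4}; (3,5)→{4,5,6}; (5,4)→{3,4,5}; (6,7)→{5,7}. Safe: 1. Place at column 1.
Row 7: attacked by (1,6)→{6}; (2,2)→{2,7}; (3,5)→{1,5}; (4,1)→{1,4}; (5,4)→{2,4,6}; (6,7)→{6,7}. Safe: 3. Place at column 3.
Columns [6, 2, 5, 1, 4, 7, 3], r−c [-5, 0, -2, 3, 1, -1, 4], r+c [7, 4, 8, 5, 9, 13, 10] are all distinct, so no two queens attack.

(1,6) (2,2) (3,5) (4,1) (5,4) (6,7) (7,3)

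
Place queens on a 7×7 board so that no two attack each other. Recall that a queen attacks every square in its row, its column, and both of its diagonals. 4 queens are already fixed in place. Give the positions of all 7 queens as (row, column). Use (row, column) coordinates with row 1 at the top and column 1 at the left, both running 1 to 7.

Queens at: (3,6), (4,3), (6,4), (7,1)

(1,5) (2,2) (3,6) (4,3) (5,7) (6,4) (7,1)

Row 1: attacked by (3,6)→{4,6}; (4,3)→{3,6}; (6,4)→{4}; (7,1)→{1,7}. Safe: 2, 5. Place at column 5.
Row 2: attacked by (1,5)→{4,5,6}; (3,6)→{5,6,7}; (4,3)→{1,3,5}; (6,4)→{4}; (7,1)→{1,6}. Safe: 2. Place at column 2.
Row 5: attacked by (1,5)→{1,5}; (2,2)→{2,5}; (3,6)→{4,6}; (4,3)→{2,3,4}; (6,4)→{3,4,5}; (7,1)→{1,3}. Safe: 7. Place at column 7.
Columns [5, 2, 6, 3, 7, 4, 1], r−c [-4, 0, -3, 1, -2, 2, 6], r+c [6, 4, 9, 7, 12, 10, 8] are all distinct, so no two queens attack.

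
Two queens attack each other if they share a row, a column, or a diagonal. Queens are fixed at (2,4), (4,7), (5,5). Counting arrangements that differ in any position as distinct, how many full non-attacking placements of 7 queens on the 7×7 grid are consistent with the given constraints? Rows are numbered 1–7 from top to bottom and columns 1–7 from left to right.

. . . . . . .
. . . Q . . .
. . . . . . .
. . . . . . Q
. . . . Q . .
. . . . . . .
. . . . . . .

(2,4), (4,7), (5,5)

2

Branch on row 1: col 2 → 1; col 6 → 1.
Sum: 1 + 1 = 2.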